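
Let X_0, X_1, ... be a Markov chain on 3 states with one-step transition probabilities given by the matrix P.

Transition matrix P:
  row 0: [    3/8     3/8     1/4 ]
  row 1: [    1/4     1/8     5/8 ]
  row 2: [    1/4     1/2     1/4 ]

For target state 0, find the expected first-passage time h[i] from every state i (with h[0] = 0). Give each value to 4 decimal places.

h = [0.0000, 4.0000, 4.0000]

First-step conditioning: h[0] = 0; for i ≠ 0, h[i] = 1 + Σ_k P[i][k]·h[k].
  h[1] = 1 + 1/8·h[1] + 5/8·h[2]
  h[2] = 1 + 1/2·h[1] + 1/4·h[2]
Solving the 2×2 linear system over states ≠ 0 gives exactly h = [0, 4, 4] (h[0] = 0 is the target).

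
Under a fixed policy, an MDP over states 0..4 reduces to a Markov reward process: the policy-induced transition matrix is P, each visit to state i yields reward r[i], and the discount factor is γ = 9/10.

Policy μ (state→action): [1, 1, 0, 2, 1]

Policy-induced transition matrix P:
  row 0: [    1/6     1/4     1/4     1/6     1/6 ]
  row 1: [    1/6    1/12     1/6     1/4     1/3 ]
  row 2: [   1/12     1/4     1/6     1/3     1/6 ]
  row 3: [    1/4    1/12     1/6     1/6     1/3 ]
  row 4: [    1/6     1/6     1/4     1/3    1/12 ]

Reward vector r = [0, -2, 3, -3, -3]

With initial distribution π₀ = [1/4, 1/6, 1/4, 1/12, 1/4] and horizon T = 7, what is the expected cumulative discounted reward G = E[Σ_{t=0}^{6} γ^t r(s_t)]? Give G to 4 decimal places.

t=0: π = [0.2500, 0.1667, 0.2500, 0.0833, 0.2500], E[r] = -0.5833, γ^t·E[r] = -0.583333, running G = -0.583333
t=1: π = [0.1528, 0.1875, 0.2083, 0.2639, 0.1875], E[r] = -1.1042, γ^t·E[r] = -0.993750, running G = -1.577083
t=2: π = [0.1713, 0.1591, 0.1950, 0.2483, 0.2263], E[r] = -1.1568, γ^t·E[r] = -0.937031, running G = -2.514115
t=3: π = [0.1711, 0.1632, 0.1998, 0.2501, 0.2157], E[r] = -1.1247, γ^t·E[r] = -0.819879, running G = -3.333993
t=4: π = [0.1709, 0.1631, 0.1989, 0.2495, 0.2176], E[r] = -1.1309, γ^t·E[r] = -0.741970, running G = -4.075964
t=5: π = [0.1709, 0.1631, 0.1990, 0.2497, 0.2173], E[r] = -1.1300, γ^t·E[r] = -0.667269, running G = -4.743233
t=6: π = [0.1709, 0.1631, 0.1990, 0.2496, 0.2174], E[r] = -1.1301, γ^t·E[r] = -0.600607, running G = -5.343839

G = -5.3438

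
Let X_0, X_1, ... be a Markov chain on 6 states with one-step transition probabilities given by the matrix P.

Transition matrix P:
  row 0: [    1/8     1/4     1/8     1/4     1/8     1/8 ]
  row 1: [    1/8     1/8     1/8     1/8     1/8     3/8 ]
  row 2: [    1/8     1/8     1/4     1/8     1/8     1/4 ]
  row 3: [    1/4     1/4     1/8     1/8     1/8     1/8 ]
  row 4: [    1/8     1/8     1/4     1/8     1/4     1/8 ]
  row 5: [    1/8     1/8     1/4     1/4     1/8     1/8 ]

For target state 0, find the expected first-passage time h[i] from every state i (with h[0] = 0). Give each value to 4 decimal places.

First-step conditioning: h[0] = 0; for i ≠ 0, h[i] = 1 + Σ_k P[i][k]·h[k].
  h[1] = 1 + 1/8·h[1] + 1/8·h[2] + 1/8·h[3] + 1/8·h[4] + 3/8·h[5]
  h[2] = 1 + 1/8·h[1] + 1/4·h[2] + 1/8·h[3] + 1/8·h[4] + 1/4·h[5]
  h[3] = 1 + 1/4·h[1] + 1/8·h[2] + 1/8·h[3] + 1/8·h[4] + 1/8·h[5]
  h[4] = 1 + 1/8·h[1] + 1/4·h[2] + 1/8·h[3] + 1/4·h[4] + 1/8·h[5]
  h[5] = 1 + 1/8·h[1] + 1/4·h[2] + 1/4·h[3] + 1/8·h[4] + 1/8·h[5]
Solving the 5×5 linear system over states ≠ 0 gives exactly h = [0, 4074/587, 4081/587, 3577/587, 4089/587, 4025/587] (h[0] = 0 is the target).

h = [0.0000, 6.9404, 6.9523, 6.0937, 6.9659, 6.8569]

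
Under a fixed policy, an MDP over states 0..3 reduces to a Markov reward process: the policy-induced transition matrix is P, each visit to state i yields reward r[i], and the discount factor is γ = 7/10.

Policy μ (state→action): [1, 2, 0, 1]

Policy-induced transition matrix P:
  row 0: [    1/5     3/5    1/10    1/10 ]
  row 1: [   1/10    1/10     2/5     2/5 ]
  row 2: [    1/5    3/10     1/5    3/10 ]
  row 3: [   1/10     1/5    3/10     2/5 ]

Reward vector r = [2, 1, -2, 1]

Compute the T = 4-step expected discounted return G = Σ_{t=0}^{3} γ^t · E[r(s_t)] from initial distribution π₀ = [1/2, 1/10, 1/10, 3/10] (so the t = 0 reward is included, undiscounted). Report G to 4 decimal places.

t=0: π = [0.5000, 0.1000, 0.1000, 0.3000], E[r] = 1.2000, γ^t·E[r] = 1.200000, running G = 1.200000
t=1: π = [0.1600, 0.4000, 0.2000, 0.2400], E[r] = 0.5600, γ^t·E[r] = 0.392000, running G = 1.592000
t=2: π = [0.1360, 0.2440, 0.2880, 0.3320], E[r] = 0.2720, γ^t·E[r] = 0.133280, running G = 1.725280
t=3: π = [0.1424, 0.2588, 0.2684, 0.3304], E[r] = 0.3372, γ^t·E[r] = 0.115660, running G = 1.840940

G = 1.8409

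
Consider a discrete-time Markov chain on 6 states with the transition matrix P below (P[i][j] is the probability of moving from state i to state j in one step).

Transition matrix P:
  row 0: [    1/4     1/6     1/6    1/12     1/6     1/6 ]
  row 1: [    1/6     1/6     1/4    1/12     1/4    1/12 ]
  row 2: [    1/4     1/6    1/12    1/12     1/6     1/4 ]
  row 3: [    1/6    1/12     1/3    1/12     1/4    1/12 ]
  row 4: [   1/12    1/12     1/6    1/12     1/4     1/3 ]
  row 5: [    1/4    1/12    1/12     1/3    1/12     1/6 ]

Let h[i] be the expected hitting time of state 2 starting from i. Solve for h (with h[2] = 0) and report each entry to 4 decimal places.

First-step conditioning: h[2] = 0; for i ≠ 2, h[i] = 1 + Σ_k P[i][k]·h[k].
  h[0] = 1 + 1/4·h[0] + 1/6·h[1] + 1/12·h[3] + 1/6·h[4] + 1/6·h[5]
  h[1] = 1 + 1/6·h[0] + 1/6·h[1] + 1/12·h[3] + 1/4·h[4] + 1/12·h[5]
  h[3] = 1 + 1/6·h[0] + 1/12·h[1] + 1/12·h[3] + 1/4·h[4] + 1/12·h[5]
  h[4] = 1 + 1/12·h[0] + 1/12·h[1] + 1/12·h[3] + 1/4·h[4] + 1/3·h[5]
  h[5] = 1 + 1/4·h[0] + 1/12·h[1] + 1/3·h[3] + 1/12·h[4] + 1/6·h[5]
Solving the 5×5 linear system over states ≠ 2 gives exactly h = [235692/43283, 215424/43283, 0, 197472/43283, 239616/43283, 247140/43283] (h[2] = 0 is the target).

h = [5.4454, 4.9771, 0.0000, 4.5623, 5.5360, 5.7099]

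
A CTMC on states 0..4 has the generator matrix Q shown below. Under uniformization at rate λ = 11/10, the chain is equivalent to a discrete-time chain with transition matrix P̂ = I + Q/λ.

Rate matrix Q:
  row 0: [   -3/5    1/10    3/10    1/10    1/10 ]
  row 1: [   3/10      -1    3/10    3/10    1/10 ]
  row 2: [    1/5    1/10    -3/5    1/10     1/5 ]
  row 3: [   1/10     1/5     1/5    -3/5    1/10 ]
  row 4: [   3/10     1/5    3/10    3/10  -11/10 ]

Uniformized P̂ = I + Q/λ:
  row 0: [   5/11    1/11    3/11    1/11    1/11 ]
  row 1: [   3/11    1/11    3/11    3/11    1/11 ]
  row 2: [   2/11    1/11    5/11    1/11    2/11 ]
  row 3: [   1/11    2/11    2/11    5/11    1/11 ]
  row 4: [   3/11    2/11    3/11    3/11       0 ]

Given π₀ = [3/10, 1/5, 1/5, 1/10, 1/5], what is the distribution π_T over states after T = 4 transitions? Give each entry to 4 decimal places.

π = [0.2536, 0.1195, 0.3105, 0.2072, 0.1092]

t=0: π = [0.3000, 0.2000, 0.2000, 0.1000, 0.2000]
t=1: π = [0.2909, 0.1182, 0.3000, 0.2000, 0.0909]
t=2: π = [0.2620, 0.1174, 0.3091, 0.2017, 0.1099]
t=3: π = [0.2556, 0.1192, 0.3106, 0.2056, 0.1090]
t=4: π = [0.2536, 0.1195, 0.3105, 0.2072, 0.1092]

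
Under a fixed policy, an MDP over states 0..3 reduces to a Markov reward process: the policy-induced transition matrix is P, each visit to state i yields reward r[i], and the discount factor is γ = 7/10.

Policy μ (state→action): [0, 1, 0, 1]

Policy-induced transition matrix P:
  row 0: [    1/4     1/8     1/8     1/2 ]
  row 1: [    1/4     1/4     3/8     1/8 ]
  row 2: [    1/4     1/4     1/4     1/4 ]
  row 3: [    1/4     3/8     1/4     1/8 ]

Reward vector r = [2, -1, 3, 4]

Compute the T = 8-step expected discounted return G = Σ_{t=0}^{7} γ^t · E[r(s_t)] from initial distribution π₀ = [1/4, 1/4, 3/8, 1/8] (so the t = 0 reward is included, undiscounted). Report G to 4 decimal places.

G = 6.2082

t=0: π = [0.2500, 0.2500, 0.3750, 0.1250], E[r] = 1.8750, γ^t·E[r] = 1.875000, running G = 1.875000
t=1: π = [0.2500, 0.2344, 0.2500, 0.2656], E[r] = 2.0781, γ^t·E[r] = 1.454688, running G = 3.329688
t=2: π = [0.2500, 0.2520, 0.2480, 0.2500], E[r] = 1.9922, γ^t·E[r] = 0.976172, running G = 4.305859
t=3: π = [0.2500, 0.2500, 0.2502, 0.2498], E[r] = 1.9998, γ^t·E[r] = 0.685916, running G = 4.991776
t=4: π = [0.2500, 0.2500, 0.2500, 0.2500], E[r] = 2.0002, γ^t·E[r] = 0.480237, running G = 5.472012
t=5: π = [0.2500, 0.2500, 0.2500, 0.2500], E[r] = 2.0000, γ^t·E[r] = 0.336137, running G = 5.808150
t=6: π = [0.2500, 0.2500, 0.2500, 0.2500], E[r] = 2.0000, γ^t·E[r] = 0.235298, running G = 6.043448
t=7: π = [0.2500, 0.2500, 0.2500, 0.2500], E[r] = 2.0000, γ^t·E[r] = 0.164709, running G = 6.208156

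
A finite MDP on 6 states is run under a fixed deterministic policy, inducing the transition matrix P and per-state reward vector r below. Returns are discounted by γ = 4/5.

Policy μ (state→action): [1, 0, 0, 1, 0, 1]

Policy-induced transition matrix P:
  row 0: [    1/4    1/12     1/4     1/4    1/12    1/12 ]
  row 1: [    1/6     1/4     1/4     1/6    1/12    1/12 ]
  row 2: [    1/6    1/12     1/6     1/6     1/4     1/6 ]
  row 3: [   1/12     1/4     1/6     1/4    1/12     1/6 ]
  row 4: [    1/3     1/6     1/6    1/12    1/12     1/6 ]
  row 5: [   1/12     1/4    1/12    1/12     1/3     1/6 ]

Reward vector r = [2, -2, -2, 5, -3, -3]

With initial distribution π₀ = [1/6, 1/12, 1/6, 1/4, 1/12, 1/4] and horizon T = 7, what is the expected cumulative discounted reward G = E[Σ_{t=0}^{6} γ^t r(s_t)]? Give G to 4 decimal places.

t=0: π = [0.1667, 0.0833, 0.1667, 0.2500, 0.0833, 0.2500], E[r] = 0.0833, γ^t·E[r] = 0.083333, running G = 0.083333
t=1: π = [0.1528, 0.1875, 0.1667, 0.1736, 0.1736, 0.1458], E[r] = -0.4931, γ^t·E[r] = -0.394444, running G = -0.311111
t=2: π = [0.1817, 0.1823, 0.1829, 0.1672, 0.1476, 0.1383], E[r] = -0.3883, γ^t·E[r] = -0.248519, running G = -0.559630
t=3: π = [0.1809, 0.1769, 0.1855, 0.1719, 0.1484, 0.1363], E[r] = -0.3575, γ^t·E[r] = -0.183037, running G = -0.742667
t=4: π = [0.1808, 0.1766, 0.1851, 0.1723, 0.1483, 0.1368], E[r] = -0.3556, γ^t·E[r] = -0.145654, running G = -0.888321
t=5: π = [0.1807, 0.1767, 0.1850, 0.1723, 0.1484, 0.1369], E[r] = -0.3562, γ^t·E[r] = -0.116727, running G = -1.005048
t=6: π = [0.1807, 0.1767, 0.1850, 0.1723, 0.1484, 0.1369], E[r] = -0.3564, γ^t·E[r] = -0.093415, running G = -1.098463

G = -1.0985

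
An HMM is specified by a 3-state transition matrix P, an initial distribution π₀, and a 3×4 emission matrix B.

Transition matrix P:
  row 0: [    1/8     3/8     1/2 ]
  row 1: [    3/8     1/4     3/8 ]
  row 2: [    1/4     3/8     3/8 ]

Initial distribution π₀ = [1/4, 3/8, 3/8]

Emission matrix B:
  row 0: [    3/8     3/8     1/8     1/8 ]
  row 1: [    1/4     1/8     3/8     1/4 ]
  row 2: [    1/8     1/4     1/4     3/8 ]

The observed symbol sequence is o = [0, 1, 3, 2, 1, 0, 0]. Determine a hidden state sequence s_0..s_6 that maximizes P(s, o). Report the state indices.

t=0: δ = [9.375e-02, 9.375e-02, 4.688e-02]  (obs o_0=0)
t=1: δ = [1.318e-02, 4.395e-03, 1.172e-02]  ψ = [1, 0, 0]  (obs o_1=1)
t=2: δ = [3.662e-04, 1.236e-03, 2.472e-03]  ψ = [2, 0, 0]  (obs o_2=3)
t=3: δ = [7.725e-05, 3.476e-04, 2.317e-04]  ψ = [2, 2, 2]  (obs o_3=2)
t=4: δ = [4.888e-05, 1.086e-05, 3.259e-05]  ψ = [1, 1, 1]  (obs o_4=1)
t=5: δ = [3.055e-06, 4.583e-06, 3.055e-06]  ψ = [2, 0, 0]  (obs o_5=0)
t=6: δ = [6.445e-07, 2.864e-07, 2.148e-07]  ψ = [1, 0, 1]  (obs o_6=0)
backtrack: best end state = 0; path = [1, 0, 2, 1, 0, 1, 0]

path = [1, 0, 2, 1, 0, 1, 0]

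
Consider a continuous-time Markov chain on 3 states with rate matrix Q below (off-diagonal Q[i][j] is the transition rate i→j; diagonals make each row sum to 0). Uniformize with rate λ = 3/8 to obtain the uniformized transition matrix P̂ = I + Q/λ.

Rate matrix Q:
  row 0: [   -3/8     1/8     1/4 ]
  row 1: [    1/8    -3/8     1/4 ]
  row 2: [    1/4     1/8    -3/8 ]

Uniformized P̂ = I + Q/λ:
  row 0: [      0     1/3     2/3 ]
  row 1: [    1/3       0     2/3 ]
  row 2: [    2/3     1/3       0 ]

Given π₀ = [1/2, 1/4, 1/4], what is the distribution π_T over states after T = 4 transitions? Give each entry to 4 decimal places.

t=0: π = [0.5000, 0.2500, 0.2500]
t=1: π = [0.2500, 0.2500, 0.5000]
t=2: π = [0.4167, 0.2500, 0.3333]
t=3: π = [0.3056, 0.2500, 0.4444]
t=4: π = [0.3796, 0.2500, 0.3704]

π = [0.3796, 0.2500, 0.3704]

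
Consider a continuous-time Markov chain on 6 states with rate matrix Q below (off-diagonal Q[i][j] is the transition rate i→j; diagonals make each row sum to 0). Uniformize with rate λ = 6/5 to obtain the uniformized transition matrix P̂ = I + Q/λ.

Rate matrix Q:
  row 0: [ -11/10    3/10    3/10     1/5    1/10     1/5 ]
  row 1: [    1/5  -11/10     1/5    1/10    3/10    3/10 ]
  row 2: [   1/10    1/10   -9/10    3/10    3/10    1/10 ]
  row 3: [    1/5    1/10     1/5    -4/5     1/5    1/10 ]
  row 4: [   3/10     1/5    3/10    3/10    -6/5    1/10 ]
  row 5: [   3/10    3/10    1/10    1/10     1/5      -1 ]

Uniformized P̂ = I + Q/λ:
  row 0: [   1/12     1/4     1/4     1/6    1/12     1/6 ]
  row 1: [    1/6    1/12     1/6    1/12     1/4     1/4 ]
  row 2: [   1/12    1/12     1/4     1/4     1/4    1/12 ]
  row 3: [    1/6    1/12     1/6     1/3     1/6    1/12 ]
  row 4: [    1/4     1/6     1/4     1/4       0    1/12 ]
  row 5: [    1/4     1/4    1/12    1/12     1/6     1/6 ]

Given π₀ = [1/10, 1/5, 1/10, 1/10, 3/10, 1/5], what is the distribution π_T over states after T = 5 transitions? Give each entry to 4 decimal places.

t=0: π = [0.1000, 0.2000, 0.1000, 0.1000, 0.3000, 0.2000]
t=1: π = [0.1917, 0.1583, 0.1917, 0.1833, 0.1333, 0.1417]
t=2: π = [0.1576, 0.1500, 0.1979, 0.1993, 0.1576, 0.1375]
t=3: π = [0.1616, 0.1457, 0.1980, 0.2056, 0.1563, 0.1329]
t=4: π = [0.1608, 0.1454, 0.1986, 0.2072, 0.1558, 0.1322]
t=5: π = [0.1607, 0.1451, 0.1986, 0.2076, 0.1560, 0.1320]

π = [0.1607, 0.1451, 0.1986, 0.2076, 0.1560, 0.1320]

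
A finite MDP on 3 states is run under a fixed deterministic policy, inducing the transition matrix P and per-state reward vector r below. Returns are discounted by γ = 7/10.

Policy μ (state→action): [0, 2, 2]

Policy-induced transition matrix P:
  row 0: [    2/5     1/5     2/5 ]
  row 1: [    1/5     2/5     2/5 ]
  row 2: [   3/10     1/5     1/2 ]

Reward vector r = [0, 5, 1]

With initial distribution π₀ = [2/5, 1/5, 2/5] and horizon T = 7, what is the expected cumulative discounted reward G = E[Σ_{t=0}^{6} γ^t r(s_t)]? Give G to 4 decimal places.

t=0: π = [0.4000, 0.2000, 0.4000], E[r] = 1.4000, γ^t·E[r] = 1.400000, running G = 1.400000
t=1: π = [0.3200, 0.2400, 0.4400], E[r] = 1.6400, γ^t·E[r] = 1.148000, running G = 2.548000
t=2: π = [0.3080, 0.2480, 0.4440], E[r] = 1.6840, γ^t·E[r] = 0.825160, running G = 3.373160
t=3: π = [0.3060, 0.2496, 0.4444], E[r] = 1.6924, γ^t·E[r] = 0.580493, running G = 3.953653
t=4: π = [0.3056, 0.2499, 0.4444], E[r] = 1.6940, γ^t·E[r] = 0.406739, running G = 4.360392
t=5: π = [0.3056, 0.2500, 0.4444], E[r] = 1.6944, γ^t·E[r] = 0.284772, running G = 4.645164
t=6: π = [0.3056, 0.2500, 0.4444], E[r] = 1.6944, γ^t·E[r] = 0.199348, running G = 4.844512

G = 4.8445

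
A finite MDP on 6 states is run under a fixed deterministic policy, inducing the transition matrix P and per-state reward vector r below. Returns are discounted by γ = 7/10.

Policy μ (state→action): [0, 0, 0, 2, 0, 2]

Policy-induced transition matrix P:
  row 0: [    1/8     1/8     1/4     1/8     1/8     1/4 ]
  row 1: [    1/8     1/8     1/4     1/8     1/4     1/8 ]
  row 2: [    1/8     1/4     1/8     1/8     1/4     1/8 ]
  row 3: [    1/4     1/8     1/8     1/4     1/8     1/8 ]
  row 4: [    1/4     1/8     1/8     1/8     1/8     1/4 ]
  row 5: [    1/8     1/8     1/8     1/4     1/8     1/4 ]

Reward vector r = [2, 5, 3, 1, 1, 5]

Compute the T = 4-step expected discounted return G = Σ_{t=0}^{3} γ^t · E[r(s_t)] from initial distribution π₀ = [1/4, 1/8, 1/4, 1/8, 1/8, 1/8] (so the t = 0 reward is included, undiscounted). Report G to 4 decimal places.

G = 7.1264

t=0: π = [0.2500, 0.1250, 0.2500, 0.1250, 0.1250, 0.1250], E[r] = 2.7500, γ^t·E[r] = 2.750000, running G = 2.750000
t=1: π = [0.1563, 0.1563, 0.1719, 0.1563, 0.1719, 0.1875], E[r] = 2.8750, γ^t·E[r] = 2.012500, running G = 4.762500
t=2: π = [0.1660, 0.1465, 0.1641, 0.1680, 0.1660, 0.1895], E[r] = 2.8379, γ^t·E[r] = 1.390566, running G = 6.153066
t=3: π = [0.1667, 0.1455, 0.1641, 0.1697, 0.1638, 0.1902], E[r] = 2.8376, γ^t·E[r] = 0.973313, running G = 7.126379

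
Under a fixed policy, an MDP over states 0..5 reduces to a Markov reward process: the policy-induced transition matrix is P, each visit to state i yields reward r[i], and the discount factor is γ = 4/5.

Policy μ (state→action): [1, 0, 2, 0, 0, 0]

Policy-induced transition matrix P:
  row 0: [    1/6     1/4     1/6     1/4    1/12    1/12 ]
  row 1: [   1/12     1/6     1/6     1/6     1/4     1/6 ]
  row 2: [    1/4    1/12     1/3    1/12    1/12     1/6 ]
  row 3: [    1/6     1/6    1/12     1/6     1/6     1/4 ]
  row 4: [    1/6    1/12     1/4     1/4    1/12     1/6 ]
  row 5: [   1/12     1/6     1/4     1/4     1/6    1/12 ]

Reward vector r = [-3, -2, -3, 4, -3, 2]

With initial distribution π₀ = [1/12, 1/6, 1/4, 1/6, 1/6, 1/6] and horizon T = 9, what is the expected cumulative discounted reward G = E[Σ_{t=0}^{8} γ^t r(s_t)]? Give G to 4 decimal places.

t=0: π = [0.0833, 0.1667, 0.2500, 0.1667, 0.1667, 0.1667], E[r] = -0.8333, γ^t·E[r] = -0.833333, running G = -0.833333
t=1: π = [0.1597, 0.1389, 0.2222, 0.1806, 0.1389, 0.1597], E[r] = -0.7986, γ^t·E[r] = -0.638889, running G = -1.472222
t=2: π = [0.1603, 0.1499, 0.2135, 0.1863, 0.1348, 0.1551], E[r] = -0.7703, γ^t·E[r] = -0.492963, running G = -1.965185
t=3: π = [0.1590, 0.1510, 0.2109, 0.1864, 0.1368, 0.1559], E[r] = -0.7647, γ^t·E[r] = -0.391531, running G = -2.356716
t=4: π = [0.1587, 0.1509, 0.2107, 0.1867, 0.1370, 0.1560], E[r] = -0.7621, γ^t·E[r] = -0.312170, running G = -2.668886
t=5: π = [0.1586, 0.1509, 0.2106, 0.1867, 0.1370, 0.1560], E[r] = -0.7618, γ^t·E[r] = -0.249628, running G = -2.918514
t=6: π = [0.1586, 0.1509, 0.2106, 0.1868, 0.1370, 0.1560], E[r] = -0.7618, γ^t·E[r] = -0.199690, running G = -3.118203
t=7: π = [0.1586, 0.1509, 0.2106, 0.1868, 0.1370, 0.1560], E[r] = -0.7618, γ^t·E[r] = -0.159751, running G = -3.277954
t=8: π = [0.1586, 0.1509, 0.2106, 0.1868, 0.1370, 0.1560], E[r] = -0.7618, γ^t·E[r] = -0.127801, running G = -3.405755

G = -3.4058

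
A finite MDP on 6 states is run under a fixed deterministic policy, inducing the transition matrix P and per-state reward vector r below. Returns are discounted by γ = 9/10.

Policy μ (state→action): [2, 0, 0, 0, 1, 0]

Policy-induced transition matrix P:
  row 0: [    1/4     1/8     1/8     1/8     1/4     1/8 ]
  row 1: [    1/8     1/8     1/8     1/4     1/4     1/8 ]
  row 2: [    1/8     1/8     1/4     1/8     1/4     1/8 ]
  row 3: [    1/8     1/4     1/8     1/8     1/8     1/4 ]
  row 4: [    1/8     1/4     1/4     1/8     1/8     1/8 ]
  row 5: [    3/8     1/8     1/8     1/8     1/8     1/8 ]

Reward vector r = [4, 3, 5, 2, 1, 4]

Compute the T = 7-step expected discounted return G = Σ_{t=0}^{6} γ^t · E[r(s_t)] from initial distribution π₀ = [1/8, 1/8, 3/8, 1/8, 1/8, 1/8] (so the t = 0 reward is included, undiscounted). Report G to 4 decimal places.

t=0: π = [0.1250, 0.1250, 0.3750, 0.1250, 0.1250, 0.1250], E[r] = 3.6250, γ^t·E[r] = 3.625000, running G = 3.625000
t=1: π = [0.1719, 0.1563, 0.1875, 0.1406, 0.2031, 0.1406], E[r] = 3.1406, γ^t·E[r] = 2.826563, running G = 6.451563
t=2: π = [0.1816, 0.1680, 0.1738, 0.1445, 0.1895, 0.1426], E[r] = 3.1484, γ^t·E[r] = 2.550234, running G = 9.001797
t=3: π = [0.1833, 0.1667, 0.1704, 0.1460, 0.1904, 0.1431], E[r] = 3.1404, γ^t·E[r] = 2.289338, running G = 11.291135
t=4: π = [0.1837, 0.1671, 0.1701, 0.1458, 0.1901, 0.1432], E[r] = 3.1412, γ^t·E[r] = 2.060924, running G = 13.352059
t=5: π = [0.1838, 0.1670, 0.1700, 0.1459, 0.1901, 0.1432], E[r] = 3.1410, γ^t·E[r] = 1.854701, running G = 15.206760
t=6: π = [0.1838, 0.1670, 0.1700, 0.1459, 0.1901, 0.1432], E[r] = 3.1410, γ^t·E[r] = 1.669244, running G = 16.876004

G = 16.8760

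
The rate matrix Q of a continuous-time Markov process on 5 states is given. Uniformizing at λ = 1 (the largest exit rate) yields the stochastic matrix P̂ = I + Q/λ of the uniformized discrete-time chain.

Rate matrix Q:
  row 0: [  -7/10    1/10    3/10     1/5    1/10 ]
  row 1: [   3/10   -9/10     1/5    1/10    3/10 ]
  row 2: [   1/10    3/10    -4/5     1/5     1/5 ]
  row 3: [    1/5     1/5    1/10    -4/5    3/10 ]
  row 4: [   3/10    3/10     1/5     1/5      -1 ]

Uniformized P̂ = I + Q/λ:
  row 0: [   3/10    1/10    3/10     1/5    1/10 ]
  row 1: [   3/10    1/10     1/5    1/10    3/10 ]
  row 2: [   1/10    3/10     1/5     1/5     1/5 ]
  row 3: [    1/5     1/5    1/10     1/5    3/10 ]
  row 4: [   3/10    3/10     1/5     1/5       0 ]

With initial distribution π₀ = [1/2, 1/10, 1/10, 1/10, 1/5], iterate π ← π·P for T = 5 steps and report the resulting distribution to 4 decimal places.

t=0: π = [0.5000, 0.1000, 0.1000, 0.1000, 0.2000]
t=1: π = [0.2700, 0.1700, 0.2400, 0.1900, 0.1300]
t=2: π = [0.2330, 0.1930, 0.2080, 0.1830, 0.1830]
t=3: π = [0.2401, 0.1965, 0.2050, 0.1807, 0.1777]
t=4: π = [0.2409, 0.1946, 0.2059, 0.1804, 0.1782]
t=5: π = [0.2408, 0.1949, 0.2061, 0.1805, 0.1778]

π = [0.2408, 0.1949, 0.2061, 0.1805, 0.1778]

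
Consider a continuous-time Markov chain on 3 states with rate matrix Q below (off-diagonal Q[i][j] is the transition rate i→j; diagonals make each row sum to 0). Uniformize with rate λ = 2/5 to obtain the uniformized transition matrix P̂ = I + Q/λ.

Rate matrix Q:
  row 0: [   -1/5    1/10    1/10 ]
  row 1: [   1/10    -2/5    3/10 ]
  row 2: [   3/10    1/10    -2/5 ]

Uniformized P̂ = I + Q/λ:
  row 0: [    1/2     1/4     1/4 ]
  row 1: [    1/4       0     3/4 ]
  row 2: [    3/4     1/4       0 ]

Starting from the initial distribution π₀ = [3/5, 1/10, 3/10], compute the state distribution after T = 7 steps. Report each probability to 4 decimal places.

t=0: π = [0.6000, 0.1000, 0.3000]
t=1: π = [0.5500, 0.2250, 0.2250]
t=2: π = [0.5000, 0.1938, 0.3063]
t=3: π = [0.5281, 0.2016, 0.2703]
t=4: π = [0.5172, 0.1996, 0.2832]
t=5: π = [0.5209, 0.2001, 0.2790]
t=6: π = [0.5197, 0.2000, 0.2803]
t=7: π = [0.5201, 0.2000, 0.2799]

π = [0.5201, 0.2000, 0.2799]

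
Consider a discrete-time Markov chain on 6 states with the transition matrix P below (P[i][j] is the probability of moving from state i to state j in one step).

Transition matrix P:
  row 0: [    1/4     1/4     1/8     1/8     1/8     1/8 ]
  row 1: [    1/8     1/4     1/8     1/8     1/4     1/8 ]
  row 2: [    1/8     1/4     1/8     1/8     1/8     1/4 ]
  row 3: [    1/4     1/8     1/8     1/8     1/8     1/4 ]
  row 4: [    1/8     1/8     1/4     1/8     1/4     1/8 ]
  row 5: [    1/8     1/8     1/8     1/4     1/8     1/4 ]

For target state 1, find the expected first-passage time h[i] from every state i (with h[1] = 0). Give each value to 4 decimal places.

First-step conditioning: h[1] = 0; for i ≠ 1, h[i] = 1 + Σ_k P[i][k]·h[k].
  h[0] = 1 + 1/4·h[0] + 1/8·h[2] + 1/8·h[3] + 1/8·h[4] + 1/8·h[5]
  h[2] = 1 + 1/8·h[0] + 1/8·h[2] + 1/8·h[3] + 1/8·h[4] + 1/4·h[5]
  h[3] = 1 + 1/4·h[0] + 1/8·h[2] + 1/8·h[3] + 1/8·h[4] + 1/4·h[5]
  h[4] = 1 + 1/8·h[0] + 1/4·h[2] + 1/8·h[3] + 1/4·h[4] + 1/8·h[5]
  h[5] = 1 + 1/8·h[0] + 1/8·h[2] + 1/4·h[3] + 1/8·h[4] + 1/4·h[5]
Solving the 5×5 linear system over states ≠ 1 gives exactly h = [3080/587, 0, 3143/587, 3528/587, 3529/587, 3584/587] (h[1] = 0 is the target).

h = [5.2470, 0.0000, 5.3543, 6.0102, 6.0119, 6.1056]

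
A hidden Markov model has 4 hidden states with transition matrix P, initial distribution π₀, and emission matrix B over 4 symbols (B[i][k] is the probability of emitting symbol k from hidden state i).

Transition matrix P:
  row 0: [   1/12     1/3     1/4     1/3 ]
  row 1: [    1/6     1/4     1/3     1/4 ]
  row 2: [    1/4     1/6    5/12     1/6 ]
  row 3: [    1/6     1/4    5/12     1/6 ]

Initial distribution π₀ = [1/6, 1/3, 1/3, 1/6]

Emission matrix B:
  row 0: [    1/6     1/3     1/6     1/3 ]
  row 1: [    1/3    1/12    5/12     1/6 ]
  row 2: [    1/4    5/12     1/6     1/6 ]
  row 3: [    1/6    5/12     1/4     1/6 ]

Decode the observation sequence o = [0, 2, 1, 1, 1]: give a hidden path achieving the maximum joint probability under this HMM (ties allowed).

t=0: δ = [2.778e-02, 1.111e-01, 8.333e-02, 2.778e-02]  (obs o_0=0)
t=1: δ = [3.472e-03, 1.157e-02, 6.173e-03, 6.944e-03]  ψ = [2, 1, 1, 1]  (obs o_1=2)
t=2: δ = [6.430e-04, 2.411e-04, 1.608e-03, 1.206e-03]  ψ = [1, 1, 1, 1]  (obs o_2=1)
t=3: δ = [1.340e-04, 2.512e-05, 2.791e-04, 1.116e-04]  ψ = [2, 3, 2, 2]  (obs o_3=1)
t=4: δ = [2.326e-05, 3.876e-06, 4.845e-05, 1.938e-05]  ψ = [2, 2, 2, 2]  (obs o_4=1)
backtrack: best end state = 2; path = [1, 1, 2, 2, 2]

path = [1, 1, 2, 2, 2]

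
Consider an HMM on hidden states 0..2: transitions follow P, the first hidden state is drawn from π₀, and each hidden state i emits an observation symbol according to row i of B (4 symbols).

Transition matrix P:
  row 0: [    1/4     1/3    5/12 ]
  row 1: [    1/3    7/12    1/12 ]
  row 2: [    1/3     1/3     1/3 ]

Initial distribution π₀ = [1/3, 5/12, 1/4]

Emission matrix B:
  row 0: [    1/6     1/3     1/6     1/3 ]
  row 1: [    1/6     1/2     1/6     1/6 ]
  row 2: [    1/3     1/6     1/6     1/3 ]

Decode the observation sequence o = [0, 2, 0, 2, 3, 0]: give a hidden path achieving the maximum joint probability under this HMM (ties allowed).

path = [1, 1, 1, 1, 0, 2]

t=0: δ = [5.556e-02, 6.944e-02, 8.333e-02]  (obs o_0=0)
t=1: δ = [4.630e-03, 6.752e-03, 4.630e-03]  ψ = [2, 1, 2]  (obs o_1=2)
t=2: δ = [3.751e-04, 6.564e-04, 6.430e-04]  ψ = [1, 1, 0]  (obs o_2=0)
t=3: δ = [3.647e-05, 6.382e-05, 3.572e-05]  ψ = [1, 1, 2]  (obs o_3=2)
t=4: δ = [7.091e-06, 6.204e-06, 5.065e-06]  ψ = [1, 1, 0]  (obs o_4=3)
t=5: δ = [3.447e-07, 6.032e-07, 9.848e-07]  ψ = [1, 1, 0]  (obs o_5=0)
backtrack: best end state = 2; path = [1, 1, 1, 1, 0, 2]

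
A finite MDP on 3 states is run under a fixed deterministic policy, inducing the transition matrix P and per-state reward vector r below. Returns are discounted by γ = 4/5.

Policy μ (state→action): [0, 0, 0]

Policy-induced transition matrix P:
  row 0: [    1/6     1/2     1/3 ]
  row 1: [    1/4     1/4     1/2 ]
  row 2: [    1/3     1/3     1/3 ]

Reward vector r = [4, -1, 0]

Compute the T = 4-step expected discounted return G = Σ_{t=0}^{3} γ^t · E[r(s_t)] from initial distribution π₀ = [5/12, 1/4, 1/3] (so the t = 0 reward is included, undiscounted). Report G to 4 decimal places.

G = 2.6950

t=0: π = [0.4167, 0.2500, 0.3333], E[r] = 1.4167, γ^t·E[r] = 1.416667, running G = 1.416667
t=1: π = [0.2431, 0.3819, 0.3750], E[r] = 0.5903, γ^t·E[r] = 0.472222, running G = 1.888889
t=2: π = [0.2610, 0.3420, 0.3970], E[r] = 0.7020, γ^t·E[r] = 0.449259, running G = 2.338148
t=3: π = [0.2613, 0.3483, 0.3903], E[r] = 0.6970, γ^t·E[r] = 0.356864, running G = 2.695012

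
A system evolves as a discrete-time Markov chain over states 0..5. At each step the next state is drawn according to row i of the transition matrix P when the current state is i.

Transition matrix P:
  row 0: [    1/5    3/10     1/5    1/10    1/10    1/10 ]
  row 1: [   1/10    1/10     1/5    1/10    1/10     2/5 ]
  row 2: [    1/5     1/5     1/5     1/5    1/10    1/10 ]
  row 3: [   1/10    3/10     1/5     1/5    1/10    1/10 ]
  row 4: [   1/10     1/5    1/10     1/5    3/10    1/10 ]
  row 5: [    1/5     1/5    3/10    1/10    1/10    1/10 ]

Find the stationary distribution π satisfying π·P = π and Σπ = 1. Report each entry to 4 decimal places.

Balance equations π_j = Σ_i π_i·P[i][j]:
  π_0 = 1/5·π_0 + 1/10·π_1 + 1/5·π_2 + 1/10·π_3 + 1/10·π_4 + 1/5·π_5
  π_1 = 3/10·π_0 + 1/10·π_1 + 1/5·π_2 + 3/10·π_3 + 1/5·π_4 + 1/5·π_5
  π_2 = 1/5·π_0 + 1/5·π_1 + 1/5·π_2 + 1/5·π_3 + 1/10·π_4 + 3/10·π_5
  π_3 = 1/10·π_0 + 1/10·π_1 + 1/5·π_2 + 1/5·π_3 + 1/5·π_4 + 1/10·π_5
  π_4 = 1/10·π_0 + 1/10·π_1 + 1/10·π_2 + 1/10·π_3 + 3/10·π_4 + 1/10·π_5
  normalize: π_0 + π_1 + π_2 + π_3 + π_4 + π_5 = 1
Solving the linear system gives exactly π = [4493/29592, 1031/4932, 335/1644, 4369/29592, 1/8, 535/3288].

π = [0.1518, 0.2090, 0.2038, 0.1476, 0.1250, 0.1627]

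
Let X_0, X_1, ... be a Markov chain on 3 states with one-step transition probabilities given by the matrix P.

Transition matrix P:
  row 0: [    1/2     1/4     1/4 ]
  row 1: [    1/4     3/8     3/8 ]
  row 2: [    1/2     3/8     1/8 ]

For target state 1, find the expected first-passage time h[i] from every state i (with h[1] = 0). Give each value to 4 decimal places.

First-step conditioning: h[1] = 0; for i ≠ 1, h[i] = 1 + Σ_k P[i][k]·h[k].
  h[0] = 1 + 1/2·h[0] + 1/4·h[2]
  h[2] = 1 + 1/2·h[0] + 1/8·h[2]
Solving the 2×2 linear system over states ≠ 1 gives exactly h = [18/5, 0, 16/5] (h[1] = 0 is the target).

h = [3.6000, 0.0000, 3.2000]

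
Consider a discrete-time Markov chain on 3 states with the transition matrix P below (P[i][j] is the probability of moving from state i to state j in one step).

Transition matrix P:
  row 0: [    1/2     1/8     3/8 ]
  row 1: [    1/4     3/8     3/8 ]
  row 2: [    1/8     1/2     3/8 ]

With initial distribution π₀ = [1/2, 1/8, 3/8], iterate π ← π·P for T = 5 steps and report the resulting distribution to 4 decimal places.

π = [0.2711, 0.3539, 0.3750]

t=0: π = [0.5000, 0.1250, 0.3750]
t=1: π = [0.3281, 0.2969, 0.3750]
t=2: π = [0.2852, 0.3398, 0.3750]
t=3: π = [0.2744, 0.3506, 0.3750]
t=4: π = [0.2717, 0.3533, 0.3750]
t=5: π = [0.2711, 0.3539, 0.3750]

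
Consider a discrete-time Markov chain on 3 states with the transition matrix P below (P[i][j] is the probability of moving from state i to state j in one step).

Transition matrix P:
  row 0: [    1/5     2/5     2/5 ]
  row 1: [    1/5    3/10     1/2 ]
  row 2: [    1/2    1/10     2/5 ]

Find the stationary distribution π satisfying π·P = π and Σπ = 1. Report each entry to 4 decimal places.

Balance equations π_j = Σ_i π_i·P[i][j]:
  π_0 = 1/5·π_0 + 1/5·π_1 + 1/2·π_2
  π_1 = 2/5·π_0 + 3/10·π_1 + 1/10·π_2
  normalize: π_0 + π_1 + π_2 = 1
Solving the linear system gives exactly π = [37/113, 28/113, 48/113].

π = [0.3274, 0.2478, 0.4248]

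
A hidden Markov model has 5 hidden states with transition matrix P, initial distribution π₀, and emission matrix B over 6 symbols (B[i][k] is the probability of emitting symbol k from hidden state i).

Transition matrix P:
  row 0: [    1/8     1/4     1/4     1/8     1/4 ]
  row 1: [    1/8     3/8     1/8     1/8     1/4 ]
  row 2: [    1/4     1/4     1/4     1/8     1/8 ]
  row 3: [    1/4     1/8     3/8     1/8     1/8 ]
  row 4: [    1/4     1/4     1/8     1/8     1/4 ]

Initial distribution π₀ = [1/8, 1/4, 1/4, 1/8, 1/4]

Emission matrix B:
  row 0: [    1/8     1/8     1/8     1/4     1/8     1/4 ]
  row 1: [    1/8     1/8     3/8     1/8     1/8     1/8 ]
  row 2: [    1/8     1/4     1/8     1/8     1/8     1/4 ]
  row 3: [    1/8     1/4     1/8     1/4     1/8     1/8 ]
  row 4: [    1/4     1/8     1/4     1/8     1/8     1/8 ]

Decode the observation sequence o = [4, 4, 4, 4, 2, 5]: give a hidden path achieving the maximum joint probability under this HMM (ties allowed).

path = [1, 1, 1, 1, 1, 1]

t=0: δ = [1.562e-02, 3.125e-02, 3.125e-02, 1.562e-02, 3.125e-02]  (obs o_0=4)
t=1: δ = [9.766e-04, 1.465e-03, 9.766e-04, 4.883e-04, 9.766e-04]  ψ = [2, 1, 2, 1, 1]  (obs o_1=4)
t=2: δ = [3.052e-05, 6.866e-05, 3.052e-05, 2.289e-05, 4.578e-05]  ψ = [2, 1, 0, 1, 1]  (obs o_2=4)
t=3: δ = [1.431e-06, 3.219e-06, 1.073e-06, 1.073e-06, 2.146e-06]  ψ = [4, 1, 1, 1, 1]  (obs o_3=4)
t=4: δ = [6.706e-08, 4.526e-07, 5.029e-08, 5.029e-08, 2.012e-07]  ψ = [4, 1, 1, 1, 1]  (obs o_4=2)
t=5: δ = [1.414e-08, 2.122e-08, 1.414e-08, 7.072e-09, 1.414e-08]  ψ = [1, 1, 1, 1, 1]  (obs o_5=5)
backtrack: best end state = 1; path = [1, 1, 1, 1, 1, 1]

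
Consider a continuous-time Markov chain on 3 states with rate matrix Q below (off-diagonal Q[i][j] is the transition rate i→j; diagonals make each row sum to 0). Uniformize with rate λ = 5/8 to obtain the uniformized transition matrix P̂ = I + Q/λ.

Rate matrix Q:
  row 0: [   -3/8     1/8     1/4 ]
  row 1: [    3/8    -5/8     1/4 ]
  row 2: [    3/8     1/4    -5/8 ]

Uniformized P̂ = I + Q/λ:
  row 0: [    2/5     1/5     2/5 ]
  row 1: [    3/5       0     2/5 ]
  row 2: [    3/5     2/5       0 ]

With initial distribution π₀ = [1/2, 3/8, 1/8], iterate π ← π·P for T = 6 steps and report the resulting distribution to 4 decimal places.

t=0: π = [0.5000, 0.3750, 0.1250]
t=1: π = [0.5000, 0.1500, 0.3500]
t=2: π = [0.5000, 0.2400, 0.2600]
t=3: π = [0.5000, 0.2040, 0.2960]
t=4: π = [0.5000, 0.2184, 0.2816]
t=5: π = [0.5000, 0.2126, 0.2874]
t=6: π = [0.5000, 0.2149, 0.2851]

π = [0.5000, 0.2149, 0.2851]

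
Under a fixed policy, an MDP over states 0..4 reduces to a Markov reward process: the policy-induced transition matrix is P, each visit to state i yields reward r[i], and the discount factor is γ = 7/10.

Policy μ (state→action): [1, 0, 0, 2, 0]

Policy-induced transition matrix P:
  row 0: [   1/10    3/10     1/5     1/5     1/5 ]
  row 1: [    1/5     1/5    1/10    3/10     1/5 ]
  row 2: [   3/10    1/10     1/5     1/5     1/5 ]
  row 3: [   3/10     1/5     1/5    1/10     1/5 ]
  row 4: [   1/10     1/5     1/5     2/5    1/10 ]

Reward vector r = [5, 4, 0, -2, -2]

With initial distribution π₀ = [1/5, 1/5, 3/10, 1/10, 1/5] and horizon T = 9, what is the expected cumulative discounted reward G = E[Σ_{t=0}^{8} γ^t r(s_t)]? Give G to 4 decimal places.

t=0: π = [0.2000, 0.2000, 0.3000, 0.1000, 0.2000], E[r] = 1.2000, γ^t·E[r] = 1.200000, running G = 1.200000
t=1: π = [0.2000, 0.1900, 0.1800, 0.2500, 0.1800], E[r] = 0.9000, γ^t·E[r] = 0.630000, running G = 1.830000
t=2: π = [0.2050, 0.2020, 0.1810, 0.2300, 0.1820], E[r] = 1.0090, γ^t·E[r] = 0.494410, running G = 2.324410
t=3: π = [0.2024, 0.2024, 0.1798, 0.2336, 0.1818], E[r] = 0.9908, γ^t·E[r] = 0.339844, running G = 2.664254
t=4: π = [0.2029, 0.2023, 0.1798, 0.2332, 0.1818], E[r] = 0.9935, γ^t·E[r] = 0.238544, running G = 2.902799
t=5: π = [0.2028, 0.2023, 0.1798, 0.2333, 0.1818], E[r] = 0.9932, γ^t·E[r] = 0.166931, running G = 3.069730
t=6: π = [0.2028, 0.2023, 0.1798, 0.2333, 0.1818], E[r] = 0.9932, γ^t·E[r] = 0.116854, running G = 3.186584
t=7: π = [0.2028, 0.2023, 0.1798, 0.2333, 0.1818], E[r] = 0.9932, γ^t·E[r] = 0.081798, running G = 3.268383
t=8: π = [0.2028, 0.2023, 0.1798, 0.2333, 0.1818], E[r] = 0.9932, γ^t·E[r] = 0.057259, running G = 3.325641

G = 3.3256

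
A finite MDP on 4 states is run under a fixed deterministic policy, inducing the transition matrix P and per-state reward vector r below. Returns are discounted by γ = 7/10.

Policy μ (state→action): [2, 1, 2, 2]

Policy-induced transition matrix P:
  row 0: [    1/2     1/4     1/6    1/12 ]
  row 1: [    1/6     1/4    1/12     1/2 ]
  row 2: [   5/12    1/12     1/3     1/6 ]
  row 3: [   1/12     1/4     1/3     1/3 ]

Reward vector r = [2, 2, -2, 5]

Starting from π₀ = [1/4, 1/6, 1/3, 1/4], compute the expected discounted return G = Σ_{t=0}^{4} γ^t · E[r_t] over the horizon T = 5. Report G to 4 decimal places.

t=0: π = [0.2500, 0.1667, 0.3333, 0.2500], E[r] = 1.4167, γ^t·E[r] = 1.416667, running G = 1.416667
t=1: π = [0.3125, 0.1944, 0.2500, 0.2431], E[r] = 1.7292, γ^t·E[r] = 1.210417, running G = 2.627083
t=2: π = [0.3131, 0.2083, 0.2326, 0.2459], E[r] = 1.8073, γ^t·E[r] = 0.885573, running G = 3.512656
t=3: π = [0.3087, 0.2112, 0.2291, 0.2510], E[r] = 1.8368, γ^t·E[r] = 0.630008, running G = 4.142664
t=4: π = [0.3059, 0.2118, 0.2291, 0.2532], E[r] = 1.8432, γ^t·E[r] = 0.442564, running G = 4.585228

G = 4.5852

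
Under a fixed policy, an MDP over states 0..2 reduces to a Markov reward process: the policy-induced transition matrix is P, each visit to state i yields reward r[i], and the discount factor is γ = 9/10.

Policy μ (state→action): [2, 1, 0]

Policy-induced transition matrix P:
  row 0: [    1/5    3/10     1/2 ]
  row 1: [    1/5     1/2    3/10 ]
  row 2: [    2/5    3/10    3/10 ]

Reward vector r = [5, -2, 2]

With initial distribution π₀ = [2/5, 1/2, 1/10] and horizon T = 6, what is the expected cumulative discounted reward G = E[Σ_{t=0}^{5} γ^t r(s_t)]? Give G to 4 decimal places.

G = 5.7987

t=0: π = [0.4000, 0.5000, 0.1000], E[r] = 1.2000, γ^t·E[r] = 1.200000, running G = 1.200000
t=1: π = [0.2200, 0.4000, 0.3800], E[r] = 1.0600, γ^t·E[r] = 0.954000, running G = 2.154000
t=2: π = [0.2760, 0.3800, 0.3440], E[r] = 1.3080, γ^t·E[r] = 1.059480, running G = 3.213480
t=3: π = [0.2688, 0.3760, 0.3552], E[r] = 1.3024, γ^t·E[r] = 0.949450, running G = 4.162930
t=4: π = [0.2710, 0.3752, 0.3538], E[r] = 1.3123, γ^t·E[r] = 0.861013, running G = 5.023943
t=5: π = [0.2708, 0.3750, 0.3542], E[r] = 1.3121, γ^t·E[r] = 0.774780, running G = 5.798722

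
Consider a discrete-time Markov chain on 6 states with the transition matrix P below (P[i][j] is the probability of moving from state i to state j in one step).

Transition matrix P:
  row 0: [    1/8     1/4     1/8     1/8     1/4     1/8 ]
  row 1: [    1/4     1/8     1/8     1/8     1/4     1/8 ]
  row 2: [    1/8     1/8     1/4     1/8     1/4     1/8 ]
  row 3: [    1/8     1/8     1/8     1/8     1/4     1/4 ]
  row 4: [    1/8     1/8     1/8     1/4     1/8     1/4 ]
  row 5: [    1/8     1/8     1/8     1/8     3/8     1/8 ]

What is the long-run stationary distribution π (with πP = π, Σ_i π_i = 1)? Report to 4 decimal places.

Balance equations π_j = Σ_i π_i·P[i][j]:
  π_0 = 1/8·π_0 + 1/4·π_1 + 1/8·π_2 + 1/8·π_3 + 1/8·π_4 + 1/8·π_5
  π_1 = 1/4·π_0 + 1/8·π_1 + 1/8·π_2 + 1/8·π_3 + 1/8·π_4 + 1/8·π_5
  π_2 = 1/8·π_0 + 1/8·π_1 + 1/4·π_2 + 1/8·π_3 + 1/8·π_4 + 1/8·π_5
  π_3 = 1/8·π_0 + 1/8·π_1 + 1/8·π_2 + 1/8·π_3 + 1/4·π_4 + 1/8·π_5
  π_4 = 1/4·π_0 + 1/4·π_1 + 1/4·π_2 + 1/4·π_3 + 1/8·π_4 + 3/8·π_5
  normalize: π_0 + π_1 + π_2 + π_3 + π_4 + π_5 = 1
Solving the linear system gives exactly π = [1/7, 1/7, 1/7, 88/567, 137/567, 11/63].

π = [0.1429, 0.1429, 0.1429, 0.1552, 0.2416, 0.1746]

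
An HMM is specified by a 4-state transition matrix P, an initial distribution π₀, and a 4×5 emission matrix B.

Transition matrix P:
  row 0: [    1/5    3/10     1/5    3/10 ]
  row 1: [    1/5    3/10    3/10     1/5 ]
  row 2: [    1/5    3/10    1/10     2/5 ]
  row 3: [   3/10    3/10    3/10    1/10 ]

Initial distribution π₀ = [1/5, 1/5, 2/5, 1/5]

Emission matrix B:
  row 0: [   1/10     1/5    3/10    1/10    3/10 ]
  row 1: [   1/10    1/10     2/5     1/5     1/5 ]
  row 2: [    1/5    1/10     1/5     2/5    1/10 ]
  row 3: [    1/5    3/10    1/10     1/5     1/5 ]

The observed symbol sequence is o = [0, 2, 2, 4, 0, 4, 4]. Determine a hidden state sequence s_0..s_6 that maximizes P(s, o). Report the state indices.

path = [2, 1, 1, 1, 2, 3, 0]

t=0: δ = [2.000e-02, 2.000e-02, 8.000e-02, 4.000e-02]  (obs o_0=0)
t=1: δ = [4.800e-03, 9.600e-03, 2.400e-03, 3.200e-03]  ψ = [2, 2, 3, 2]  (obs o_1=2)
t=2: δ = [5.760e-04, 1.152e-03, 5.760e-04, 1.920e-04]  ψ = [1, 1, 1, 1]  (obs o_2=2)
t=3: δ = [6.912e-05, 6.912e-05, 3.456e-05, 4.608e-05]  ψ = [1, 1, 1, 1]  (obs o_3=4)
t=4: δ = [1.382e-06, 2.074e-06, 4.147e-06, 4.147e-06]  ψ = [0, 0, 1, 0]  (obs o_4=0)
t=5: δ = [3.732e-07, 2.488e-07, 1.244e-07, 3.318e-07]  ψ = [3, 2, 3, 2]  (obs o_5=4)
t=6: δ = [2.986e-08, 2.239e-08, 9.953e-09, 2.239e-08]  ψ = [3, 0, 3, 0]  (obs o_6=4)
backtrack: best end state = 0; path = [2, 1, 1, 1, 2, 3, 0]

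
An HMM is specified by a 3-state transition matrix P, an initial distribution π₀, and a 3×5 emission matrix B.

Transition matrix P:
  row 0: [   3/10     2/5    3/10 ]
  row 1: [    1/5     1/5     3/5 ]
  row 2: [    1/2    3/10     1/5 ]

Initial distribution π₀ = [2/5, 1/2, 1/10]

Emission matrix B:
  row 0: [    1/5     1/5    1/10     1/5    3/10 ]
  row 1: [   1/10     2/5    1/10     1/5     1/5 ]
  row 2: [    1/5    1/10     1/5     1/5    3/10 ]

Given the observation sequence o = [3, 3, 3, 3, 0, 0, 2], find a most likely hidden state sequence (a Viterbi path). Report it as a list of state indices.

t=0: δ = [8.000e-02, 1.000e-01, 2.000e-02]  (obs o_0=3)
t=1: δ = [4.800e-03, 6.400e-03, 1.200e-02]  ψ = [0, 0, 1]  (obs o_1=3)
t=2: δ = [1.200e-03, 7.200e-04, 7.680e-04]  ψ = [2, 2, 1]  (obs o_2=3)
t=3: δ = [7.680e-05, 9.600e-05, 8.640e-05]  ψ = [2, 0, 1]  (obs o_3=3)
t=4: δ = [8.640e-06, 3.072e-06, 1.152e-05]  ψ = [2, 0, 1]  (obs o_4=0)
t=5: δ = [1.152e-06, 3.456e-07, 5.184e-07]  ψ = [2, 0, 0]  (obs o_5=0)
t=6: δ = [3.456e-08, 4.608e-08, 6.912e-08]  ψ = [0, 0, 0]  (obs o_6=2)
backtrack: best end state = 2; path = [1, 2, 0, 1, 2, 0, 2]

path = [1, 2, 0, 1, 2, 0, 2]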